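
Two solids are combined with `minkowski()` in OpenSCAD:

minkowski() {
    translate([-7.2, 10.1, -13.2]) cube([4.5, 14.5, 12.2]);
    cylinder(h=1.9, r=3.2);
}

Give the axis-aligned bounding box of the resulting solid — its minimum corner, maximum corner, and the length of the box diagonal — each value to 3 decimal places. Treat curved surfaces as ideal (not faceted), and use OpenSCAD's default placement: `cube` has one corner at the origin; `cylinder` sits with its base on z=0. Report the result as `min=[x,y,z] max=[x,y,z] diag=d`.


min=[-10.400,6.900,-13.200] max=[0.500,27.800,0.900] diag=27.467

A = translate([-7.2, 10.1, -13.2]) cube([4.5, 14.5, 12.2]) → bbox [-7.2,10.1,-13.2] .. [-2.7,24.6,-1]
B = cylinder(h=1.9, r=3.2) → bbox [-3.2,-3.2,0] .. [3.2,3.2,1.9]
lo = A.lo+B.lo = [-7.2-3.2, 10.1-3.2, -13.2+0] = [-10.400,6.900,-13.200]
hi = A.hi+B.hi = [-2.7+3.2, 24.6+3.2, -1+1.9] = [0.500,27.800,0.900]
diag = √(10.9²+20.9²+14.1²) = √754.43 = 27.467


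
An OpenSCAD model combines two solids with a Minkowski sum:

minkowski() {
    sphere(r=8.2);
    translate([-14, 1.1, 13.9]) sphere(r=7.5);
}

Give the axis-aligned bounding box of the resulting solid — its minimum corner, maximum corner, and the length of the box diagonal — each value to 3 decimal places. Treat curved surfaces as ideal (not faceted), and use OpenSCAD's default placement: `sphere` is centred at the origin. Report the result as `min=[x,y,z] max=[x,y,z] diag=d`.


min=[-29.700,-14.600,-1.800] max=[1.700,16.800,29.600] diag=54.386

A = translate([-14, 1.1, 13.9]) sphere(r=7.5) → bbox [-21.5,-6.4,6.4] .. [-6.5,8.6,21.4]
B = sphere(r=8.2) → bbox [-8.2,-8.2,-8.2] .. [8.2,8.2,8.2]
lo = A.lo+B.lo = [-21.5-8.2, -6.4-8.2, 6.4-8.2] = [-29.700,-14.600,-1.800]
hi = A.hi+B.hi = [-6.5+8.2, 8.6+8.2, 21.4+8.2] = [1.700,16.800,29.600]
diag = √(31.4²+31.4²+31.4²) = √2957.88 = 54.386


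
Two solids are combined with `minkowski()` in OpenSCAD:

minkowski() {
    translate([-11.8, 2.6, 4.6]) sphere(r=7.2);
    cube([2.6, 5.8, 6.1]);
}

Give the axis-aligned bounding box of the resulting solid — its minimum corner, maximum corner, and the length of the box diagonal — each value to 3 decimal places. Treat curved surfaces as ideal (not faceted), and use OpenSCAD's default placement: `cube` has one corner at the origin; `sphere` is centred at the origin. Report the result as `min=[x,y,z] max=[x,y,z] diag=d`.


A = translate([-11.8, 2.6, 4.6]) sphere(r=7.2) → bbox [-19,-4.6,-2.6] .. [-4.6,9.8,11.8]
B = cube([2.6, 5.8, 6.1]) → bbox [0,0,0] .. [2.6,5.8,6.1]
lo = A.lo+B.lo = [-19+0, -4.6+0, -2.6+0] = [-19.000,-4.600,-2.600]
hi = A.hi+B.hi = [-4.6+2.6, 9.8+5.8, 11.8+6.1] = [-2.000,15.600,17.900]
diag = √(17²+20.2²+20.5²) = √1117.29 = 33.426

min=[-19.000,-4.600,-2.600] max=[-2.000,15.600,17.900] diag=33.426


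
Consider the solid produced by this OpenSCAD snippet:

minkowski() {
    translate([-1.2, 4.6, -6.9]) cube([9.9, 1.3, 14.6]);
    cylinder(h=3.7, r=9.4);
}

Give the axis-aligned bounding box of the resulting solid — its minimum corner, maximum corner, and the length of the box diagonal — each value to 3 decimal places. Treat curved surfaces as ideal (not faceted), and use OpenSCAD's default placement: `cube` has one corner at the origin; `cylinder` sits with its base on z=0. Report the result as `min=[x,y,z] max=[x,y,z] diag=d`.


A = translate([-1.2, 4.6, -6.9]) cube([9.9, 1.3, 14.6]) → bbox [-1.2,4.6,-6.9] .. [8.7,5.9,7.7]
B = cylinder(h=3.7, r=9.4) → bbox [-9.4,-9.4,0] .. [9.4,9.4,3.7]
lo = A.lo+B.lo = [-1.2-9.4, 4.6-9.4, -6.9+0] = [-10.600,-4.800,-6.900]
hi = A.hi+B.hi = [8.7+9.4, 5.9+9.4, 7.7+3.7] = [18.100,15.300,11.400]
diag = √(28.7²+20.1²+18.3²) = √1562.59 = 39.530

min=[-10.600,-4.800,-6.900] max=[18.100,15.300,11.400] diag=39.530


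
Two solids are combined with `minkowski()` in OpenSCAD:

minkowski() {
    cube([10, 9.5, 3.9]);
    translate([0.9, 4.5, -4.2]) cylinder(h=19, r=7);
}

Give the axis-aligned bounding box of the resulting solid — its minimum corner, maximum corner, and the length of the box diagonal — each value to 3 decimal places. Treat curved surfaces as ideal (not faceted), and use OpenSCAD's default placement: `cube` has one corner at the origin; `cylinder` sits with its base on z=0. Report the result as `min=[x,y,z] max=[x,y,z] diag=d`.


min=[-6.100,-2.500,-4.200] max=[17.900,21.000,18.700] diag=40.653

A = translate([0.9, 4.5, -4.2]) cylinder(h=19, r=7) → bbox [-6.1,-2.5,-4.2] .. [7.9,11.5,14.8]
B = cube([10, 9.5, 3.9]) → bbox [0,0,0] .. [10,9.5,3.9]
lo = A.lo+B.lo = [-6.1+0, -2.5+0, -4.2+0] = [-6.100,-2.500,-4.200]
hi = A.hi+B.hi = [7.9+10, 11.5+9.5, 14.8+3.9] = [17.900,21.000,18.700]
diag = √(24²+23.5²+22.9²) = √1652.66 = 40.653


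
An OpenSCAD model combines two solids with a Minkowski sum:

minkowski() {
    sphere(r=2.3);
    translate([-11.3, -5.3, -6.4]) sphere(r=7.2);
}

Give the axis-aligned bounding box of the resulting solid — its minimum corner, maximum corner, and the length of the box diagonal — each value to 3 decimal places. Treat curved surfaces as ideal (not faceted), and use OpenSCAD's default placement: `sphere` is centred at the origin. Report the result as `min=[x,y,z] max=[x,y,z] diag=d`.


A = translate([-11.3, -5.3, -6.4]) sphere(r=7.2) → bbox [-18.5,-12.5,-13.6] .. [-4.1,1.9,0.8]
B = sphere(r=2.3) → bbox [-2.3,-2.3,-2.3] .. [2.3,2.3,2.3]
lo = A.lo+B.lo = [-18.5-2.3, -12.5-2.3, -13.6-2.3] = [-20.800,-14.800,-15.900]
hi = A.hi+B.hi = [-4.1+2.3, 1.9+2.3, 0.8+2.3] = [-1.800,4.200,3.100]
diag = √(19²+19²+19²) = √1083 = 32.909

min=[-20.800,-14.800,-15.900] max=[-1.800,4.200,3.100] diag=32.909


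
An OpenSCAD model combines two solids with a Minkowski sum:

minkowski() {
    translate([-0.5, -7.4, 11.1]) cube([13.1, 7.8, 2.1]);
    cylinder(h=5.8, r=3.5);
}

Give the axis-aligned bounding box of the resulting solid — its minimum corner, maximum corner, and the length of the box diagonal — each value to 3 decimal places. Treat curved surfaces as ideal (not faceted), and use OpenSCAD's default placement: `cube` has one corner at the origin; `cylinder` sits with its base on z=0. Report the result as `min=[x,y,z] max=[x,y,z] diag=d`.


A = translate([-0.5, -7.4, 11.1]) cube([13.1, 7.8, 2.1]) → bbox [-0.5,-7.4,11.1] .. [12.6,0.4,13.2]
B = cylinder(h=5.8, r=3.5) → bbox [-3.5,-3.5,0] .. [3.5,3.5,5.8]
lo = A.lo+B.lo = [-0.5-3.5, -7.4-3.5, 11.1+0] = [-4.000,-10.900,11.100]
hi = A.hi+B.hi = [12.6+3.5, 0.4+3.5, 13.2+5.8] = [16.100,3.900,19.000]
diag = √(20.1²+14.8²+7.9²) = √685.46 = 26.181

min=[-4.000,-10.900,11.100] max=[16.100,3.900,19.000] diag=26.181


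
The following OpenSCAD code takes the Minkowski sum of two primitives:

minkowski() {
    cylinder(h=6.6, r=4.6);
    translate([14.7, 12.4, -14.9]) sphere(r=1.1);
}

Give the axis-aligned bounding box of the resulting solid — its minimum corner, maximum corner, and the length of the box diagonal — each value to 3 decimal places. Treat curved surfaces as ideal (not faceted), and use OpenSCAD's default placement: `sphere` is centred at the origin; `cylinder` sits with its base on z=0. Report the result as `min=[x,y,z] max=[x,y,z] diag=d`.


min=[9.000,6.700,-16.000] max=[20.400,18.100,-7.200] diag=18.367

A = translate([14.7, 12.4, -14.9]) sphere(r=1.1) → bbox [13.6,11.3,-16] .. [15.8,13.5,-13.8]
B = cylinder(h=6.6, r=4.6) → bbox [-4.6,-4.6,0] .. [4.6,4.6,6.6]
lo = A.lo+B.lo = [13.6-4.6, 11.3-4.6, -16+0] = [9.000,6.700,-16.000]
hi = A.hi+B.hi = [15.8+4.6, 13.5+4.6, -13.8+6.6] = [20.400,18.100,-7.200]
diag = √(11.4²+11.4²+8.8²) = √337.36 = 18.367


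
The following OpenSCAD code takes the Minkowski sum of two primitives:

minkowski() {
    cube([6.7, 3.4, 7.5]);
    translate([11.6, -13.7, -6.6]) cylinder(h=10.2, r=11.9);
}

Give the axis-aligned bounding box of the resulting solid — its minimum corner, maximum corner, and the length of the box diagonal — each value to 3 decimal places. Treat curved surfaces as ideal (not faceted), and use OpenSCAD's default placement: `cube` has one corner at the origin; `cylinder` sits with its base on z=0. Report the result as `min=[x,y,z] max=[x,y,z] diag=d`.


min=[-0.300,-25.600,-6.600] max=[30.200,1.600,11.100] diag=44.535

A = translate([11.6, -13.7, -6.6]) cylinder(h=10.2, r=11.9) → bbox [-0.3,-25.6,-6.6] .. [23.5,-1.8,3.6]
B = cube([6.7, 3.4, 7.5]) → bbox [0,0,0] .. [6.7,3.4,7.5]
lo = A.lo+B.lo = [-0.3+0, -25.6+0, -6.6+0] = [-0.300,-25.600,-6.600]
hi = A.hi+B.hi = [23.5+6.7, -1.8+3.4, 3.6+7.5] = [30.200,1.600,11.100]
diag = √(30.5²+27.2²+17.7²) = √1983.38 = 44.535


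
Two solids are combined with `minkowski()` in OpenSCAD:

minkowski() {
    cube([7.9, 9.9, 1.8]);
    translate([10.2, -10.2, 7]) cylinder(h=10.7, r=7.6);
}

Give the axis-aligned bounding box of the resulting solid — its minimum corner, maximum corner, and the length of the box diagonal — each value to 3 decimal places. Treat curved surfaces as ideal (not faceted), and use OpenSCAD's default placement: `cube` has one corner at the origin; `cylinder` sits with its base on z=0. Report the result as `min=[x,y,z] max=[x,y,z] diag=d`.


A = translate([10.2, -10.2, 7]) cylinder(h=10.7, r=7.6) → bbox [2.6,-17.8,7] .. [17.8,-2.6,17.7]
B = cube([7.9, 9.9, 1.8]) → bbox [0,0,0] .. [7.9,9.9,1.8]
lo = A.lo+B.lo = [2.6+0, -17.8+0, 7+0] = [2.600,-17.800,7.000]
hi = A.hi+B.hi = [17.8+7.9, -2.6+9.9, 17.7+1.8] = [25.700,7.300,19.500]
diag = √(23.1²+25.1²+12.5²) = √1319.87 = 36.330

min=[2.600,-17.800,7.000] max=[25.700,7.300,19.500] diag=36.330


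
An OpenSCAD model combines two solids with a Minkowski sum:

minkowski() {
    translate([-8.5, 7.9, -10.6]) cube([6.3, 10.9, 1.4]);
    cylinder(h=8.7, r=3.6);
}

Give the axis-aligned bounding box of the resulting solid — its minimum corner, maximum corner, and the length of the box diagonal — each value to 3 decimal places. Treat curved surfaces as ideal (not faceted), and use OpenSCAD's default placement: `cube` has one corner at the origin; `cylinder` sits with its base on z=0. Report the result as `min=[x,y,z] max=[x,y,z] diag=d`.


min=[-12.100,4.300,-10.600] max=[1.400,22.400,-0.500] diag=24.736

A = translate([-8.5, 7.9, -10.6]) cube([6.3, 10.9, 1.4]) → bbox [-8.5,7.9,-10.6] .. [-2.2,18.8,-9.2]
B = cylinder(h=8.7, r=3.6) → bbox [-3.6,-3.6,0] .. [3.6,3.6,8.7]
lo = A.lo+B.lo = [-8.5-3.6, 7.9-3.6, -10.6+0] = [-12.100,4.300,-10.600]
hi = A.hi+B.hi = [-2.2+3.6, 18.8+3.6, -9.2+8.7] = [1.400,22.400,-0.500]
diag = √(13.5²+18.1²+10.1²) = √611.87 = 24.736


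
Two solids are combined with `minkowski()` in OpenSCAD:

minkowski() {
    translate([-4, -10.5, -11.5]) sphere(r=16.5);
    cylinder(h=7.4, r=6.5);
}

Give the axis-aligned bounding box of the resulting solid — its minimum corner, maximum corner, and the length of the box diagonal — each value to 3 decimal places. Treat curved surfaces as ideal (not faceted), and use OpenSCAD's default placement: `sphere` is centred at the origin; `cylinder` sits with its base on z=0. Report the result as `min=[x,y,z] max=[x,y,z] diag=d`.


A = translate([-4, -10.5, -11.5]) sphere(r=16.5) → bbox [-20.5,-27,-28] .. [12.5,6,5]
B = cylinder(h=7.4, r=6.5) → bbox [-6.5,-6.5,0] .. [6.5,6.5,7.4]
lo = A.lo+B.lo = [-20.5-6.5, -27-6.5, -28+0] = [-27.000,-33.500,-28.000]
hi = A.hi+B.hi = [12.5+6.5, 6+6.5, 5+7.4] = [19.000,12.500,12.400]
diag = √(46²+46²+40.4²) = √5864.16 = 76.578

min=[-27.000,-33.500,-28.000] max=[19.000,12.500,12.400] diag=76.578


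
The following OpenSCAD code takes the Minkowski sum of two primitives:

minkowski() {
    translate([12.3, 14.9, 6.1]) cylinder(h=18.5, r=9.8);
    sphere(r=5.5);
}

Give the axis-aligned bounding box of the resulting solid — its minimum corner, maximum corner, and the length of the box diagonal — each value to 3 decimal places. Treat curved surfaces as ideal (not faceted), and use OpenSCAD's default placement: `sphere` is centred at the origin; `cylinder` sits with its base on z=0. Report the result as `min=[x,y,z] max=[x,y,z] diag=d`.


A = translate([12.3, 14.9, 6.1]) cylinder(h=18.5, r=9.8) → bbox [2.5,5.1,6.1] .. [22.1,24.7,24.6]
B = sphere(r=5.5) → bbox [-5.5,-5.5,-5.5] .. [5.5,5.5,5.5]
lo = A.lo+B.lo = [2.5-5.5, 5.1-5.5, 6.1-5.5] = [-3.000,-0.400,0.600]
hi = A.hi+B.hi = [22.1+5.5, 24.7+5.5, 24.6+5.5] = [27.600,30.200,30.100]
diag = √(30.6²+30.6²+29.5²) = √2742.97 = 52.373

min=[-3.000,-0.400,0.600] max=[27.600,30.200,30.100] diag=52.373


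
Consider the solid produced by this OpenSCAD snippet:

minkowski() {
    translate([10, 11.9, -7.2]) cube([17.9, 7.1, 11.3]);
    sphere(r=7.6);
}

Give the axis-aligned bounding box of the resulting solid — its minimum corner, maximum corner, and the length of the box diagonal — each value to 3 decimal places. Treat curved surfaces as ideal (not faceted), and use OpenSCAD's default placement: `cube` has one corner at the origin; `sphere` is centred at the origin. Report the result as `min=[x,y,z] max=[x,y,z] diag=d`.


min=[2.400,4.300,-14.800] max=[35.500,26.600,11.700] diag=47.908

A = translate([10, 11.9, -7.2]) cube([17.9, 7.1, 11.3]) → bbox [10,11.9,-7.2] .. [27.9,19,4.1]
B = sphere(r=7.6) → bbox [-7.6,-7.6,-7.6] .. [7.6,7.6,7.6]
lo = A.lo+B.lo = [10-7.6, 11.9-7.6, -7.2-7.6] = [2.400,4.300,-14.800]
hi = A.hi+B.hi = [27.9+7.6, 19+7.6, 4.1+7.6] = [35.500,26.600,11.700]
diag = √(33.1²+22.3²+26.5²) = √2295.15 = 47.908


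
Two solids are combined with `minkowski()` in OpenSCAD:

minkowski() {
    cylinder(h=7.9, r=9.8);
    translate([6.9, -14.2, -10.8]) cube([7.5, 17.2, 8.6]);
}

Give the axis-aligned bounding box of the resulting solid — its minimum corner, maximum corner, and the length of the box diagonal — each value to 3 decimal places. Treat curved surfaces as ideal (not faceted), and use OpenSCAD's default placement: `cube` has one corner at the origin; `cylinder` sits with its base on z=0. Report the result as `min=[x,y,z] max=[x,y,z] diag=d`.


A = translate([6.9, -14.2, -10.8]) cube([7.5, 17.2, 8.6]) → bbox [6.9,-14.2,-10.8] .. [14.4,3,-2.2]
B = cylinder(h=7.9, r=9.8) → bbox [-9.8,-9.8,0] .. [9.8,9.8,7.9]
lo = A.lo+B.lo = [6.9-9.8, -14.2-9.8, -10.8+0] = [-2.900,-24.000,-10.800]
hi = A.hi+B.hi = [14.4+9.8, 3+9.8, -2.2+7.9] = [24.200,12.800,5.700]
diag = √(27.1²+36.8²+16.5²) = √2360.9 = 48.589

min=[-2.900,-24.000,-10.800] max=[24.200,12.800,5.700] diag=48.589


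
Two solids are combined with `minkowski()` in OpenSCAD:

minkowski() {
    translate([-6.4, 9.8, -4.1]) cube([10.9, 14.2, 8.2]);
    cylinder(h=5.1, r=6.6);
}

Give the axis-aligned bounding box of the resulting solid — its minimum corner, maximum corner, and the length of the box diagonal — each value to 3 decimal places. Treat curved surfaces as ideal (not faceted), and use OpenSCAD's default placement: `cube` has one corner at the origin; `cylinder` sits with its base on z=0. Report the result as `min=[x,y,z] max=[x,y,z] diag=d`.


min=[-13.000,3.200,-4.100] max=[11.100,30.600,9.200] diag=38.839

A = translate([-6.4, 9.8, -4.1]) cube([10.9, 14.2, 8.2]) → bbox [-6.4,9.8,-4.1] .. [4.5,24,4.1]
B = cylinder(h=5.1, r=6.6) → bbox [-6.6,-6.6,0] .. [6.6,6.6,5.1]
lo = A.lo+B.lo = [-6.4-6.6, 9.8-6.6, -4.1+0] = [-13.000,3.200,-4.100]
hi = A.hi+B.hi = [4.5+6.6, 24+6.6, 4.1+5.1] = [11.100,30.600,9.200]
diag = √(24.1²+27.4²+13.3²) = √1508.46 = 38.839


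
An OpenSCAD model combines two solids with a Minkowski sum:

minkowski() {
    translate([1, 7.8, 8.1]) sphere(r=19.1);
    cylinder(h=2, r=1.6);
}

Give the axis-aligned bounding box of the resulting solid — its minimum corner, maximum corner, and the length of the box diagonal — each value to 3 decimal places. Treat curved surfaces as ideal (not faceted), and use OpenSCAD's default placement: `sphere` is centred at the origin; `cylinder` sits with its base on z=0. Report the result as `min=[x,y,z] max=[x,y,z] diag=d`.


min=[-19.700,-12.900,-11.000] max=[21.700,28.500,29.200] diag=71.021

A = translate([1, 7.8, 8.1]) sphere(r=19.1) → bbox [-18.1,-11.3,-11] .. [20.1,26.9,27.2]
B = cylinder(h=2, r=1.6) → bbox [-1.6,-1.6,0] .. [1.6,1.6,2]
lo = A.lo+B.lo = [-18.1-1.6, -11.3-1.6, -11+0] = [-19.700,-12.900,-11.000]
hi = A.hi+B.hi = [20.1+1.6, 26.9+1.6, 27.2+2] = [21.700,28.500,29.200]
diag = √(41.4²+41.4²+40.2²) = √5043.96 = 71.021


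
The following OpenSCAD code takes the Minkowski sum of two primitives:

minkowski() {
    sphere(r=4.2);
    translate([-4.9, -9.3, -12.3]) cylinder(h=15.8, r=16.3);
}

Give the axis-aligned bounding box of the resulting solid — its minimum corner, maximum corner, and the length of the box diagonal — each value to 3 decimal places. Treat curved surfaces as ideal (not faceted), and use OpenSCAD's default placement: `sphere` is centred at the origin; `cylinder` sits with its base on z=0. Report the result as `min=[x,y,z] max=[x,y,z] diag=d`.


min=[-25.400,-29.800,-16.500] max=[15.600,11.200,7.700] diag=62.830

A = translate([-4.9, -9.3, -12.3]) cylinder(h=15.8, r=16.3) → bbox [-21.2,-25.6,-12.3] .. [11.4,7,3.5]
B = sphere(r=4.2) → bbox [-4.2,-4.2,-4.2] .. [4.2,4.2,4.2]
lo = A.lo+B.lo = [-21.2-4.2, -25.6-4.2, -12.3-4.2] = [-25.400,-29.800,-16.500]
hi = A.hi+B.hi = [11.4+4.2, 7+4.2, 3.5+4.2] = [15.600,11.200,7.700]
diag = √(41²+41²+24.2²) = √3947.64 = 62.830


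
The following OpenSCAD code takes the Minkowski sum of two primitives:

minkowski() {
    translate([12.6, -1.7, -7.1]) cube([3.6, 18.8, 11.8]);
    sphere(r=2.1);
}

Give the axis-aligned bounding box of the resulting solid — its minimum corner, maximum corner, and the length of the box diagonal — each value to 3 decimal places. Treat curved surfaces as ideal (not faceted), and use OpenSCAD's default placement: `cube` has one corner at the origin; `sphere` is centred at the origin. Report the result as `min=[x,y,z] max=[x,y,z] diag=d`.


A = translate([12.6, -1.7, -7.1]) cube([3.6, 18.8, 11.8]) → bbox [12.6,-1.7,-7.1] .. [16.2,17.1,4.7]
B = sphere(r=2.1) → bbox [-2.1,-2.1,-2.1] .. [2.1,2.1,2.1]
lo = A.lo+B.lo = [12.6-2.1, -1.7-2.1, -7.1-2.1] = [10.500,-3.800,-9.200]
hi = A.hi+B.hi = [16.2+2.1, 17.1+2.1, 4.7+2.1] = [18.300,19.200,6.800]
diag = √(7.8²+23²+16²) = √845.84 = 29.083

min=[10.500,-3.800,-9.200] max=[18.300,19.200,6.800] diag=29.083


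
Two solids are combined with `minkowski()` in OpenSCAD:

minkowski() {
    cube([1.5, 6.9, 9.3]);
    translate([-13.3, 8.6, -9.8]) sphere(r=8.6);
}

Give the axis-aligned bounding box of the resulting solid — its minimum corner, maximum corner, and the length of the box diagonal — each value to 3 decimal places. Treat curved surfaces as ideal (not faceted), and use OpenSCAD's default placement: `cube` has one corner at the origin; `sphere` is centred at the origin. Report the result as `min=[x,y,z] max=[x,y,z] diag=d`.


min=[-21.900,0.000,-18.400] max=[-3.200,24.100,8.100] diag=40.407

A = translate([-13.3, 8.6, -9.8]) sphere(r=8.6) → bbox [-21.9,0,-18.4] .. [-4.7,17.2,-1.2]
B = cube([1.5, 6.9, 9.3]) → bbox [0,0,0] .. [1.5,6.9,9.3]
lo = A.lo+B.lo = [-21.9+0, 0+0, -18.4+0] = [-21.900,0.000,-18.400]
hi = A.hi+B.hi = [-4.7+1.5, 17.2+6.9, -1.2+9.3] = [-3.200,24.100,8.100]
diag = √(18.7²+24.1²+26.5²) = √1632.75 = 40.407


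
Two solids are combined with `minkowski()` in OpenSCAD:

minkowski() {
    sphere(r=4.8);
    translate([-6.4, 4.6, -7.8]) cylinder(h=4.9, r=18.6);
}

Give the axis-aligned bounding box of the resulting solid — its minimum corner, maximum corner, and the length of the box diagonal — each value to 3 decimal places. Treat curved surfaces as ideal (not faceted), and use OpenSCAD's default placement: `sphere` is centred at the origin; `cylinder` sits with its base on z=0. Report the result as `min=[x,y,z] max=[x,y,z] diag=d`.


min=[-29.800,-18.800,-12.600] max=[17.000,28.000,1.900] diag=67.755

A = translate([-6.4, 4.6, -7.8]) cylinder(h=4.9, r=18.6) → bbox [-25,-14,-7.8] .. [12.2,23.2,-2.9]
B = sphere(r=4.8) → bbox [-4.8,-4.8,-4.8] .. [4.8,4.8,4.8]
lo = A.lo+B.lo = [-25-4.8, -14-4.8, -7.8-4.8] = [-29.800,-18.800,-12.600]
hi = A.hi+B.hi = [12.2+4.8, 23.2+4.8, -2.9+4.8] = [17.000,28.000,1.900]
diag = √(46.8²+46.8²+14.5²) = √4590.73 = 67.755


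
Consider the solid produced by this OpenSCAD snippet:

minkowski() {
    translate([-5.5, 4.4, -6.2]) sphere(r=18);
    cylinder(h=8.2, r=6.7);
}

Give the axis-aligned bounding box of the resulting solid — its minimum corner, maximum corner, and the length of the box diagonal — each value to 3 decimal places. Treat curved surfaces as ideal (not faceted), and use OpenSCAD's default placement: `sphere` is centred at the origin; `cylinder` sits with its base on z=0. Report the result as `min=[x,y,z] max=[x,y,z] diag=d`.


A = translate([-5.5, 4.4, -6.2]) sphere(r=18) → bbox [-23.5,-13.6,-24.2] .. [12.5,22.4,11.8]
B = cylinder(h=8.2, r=6.7) → bbox [-6.7,-6.7,0] .. [6.7,6.7,8.2]
lo = A.lo+B.lo = [-23.5-6.7, -13.6-6.7, -24.2+0] = [-30.200,-20.300,-24.200]
hi = A.hi+B.hi = [12.5+6.7, 22.4+6.7, 11.8+8.2] = [19.200,29.100,20.000]
diag = √(49.4²+49.4²+44.2²) = √6834.36 = 82.670

min=[-30.200,-20.300,-24.200] max=[19.200,29.100,20.000] diag=82.670


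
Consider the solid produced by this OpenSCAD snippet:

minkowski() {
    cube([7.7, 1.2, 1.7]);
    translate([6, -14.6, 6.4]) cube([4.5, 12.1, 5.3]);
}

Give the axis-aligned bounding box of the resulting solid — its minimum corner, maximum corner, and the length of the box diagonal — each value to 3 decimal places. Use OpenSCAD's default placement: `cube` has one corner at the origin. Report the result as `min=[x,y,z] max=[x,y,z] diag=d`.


A = translate([6, -14.6, 6.4]) cube([4.5, 12.1, 5.3]) → bbox [6,-14.6,6.4] .. [10.5,-2.5,11.7]
B = cube([7.7, 1.2, 1.7]) → bbox [0,0,0] .. [7.7,1.2,1.7]
lo = A.lo+B.lo = [6+0, -14.6+0, 6.4+0] = [6.000,-14.600,6.400]
hi = A.hi+B.hi = [10.5+7.7, -2.5+1.2, 11.7+1.7] = [18.200,-1.300,13.400]
diag = √(12.2²+13.3²+7²) = √374.73 = 19.358

min=[6.000,-14.600,6.400] max=[18.200,-1.300,13.400] diag=19.358


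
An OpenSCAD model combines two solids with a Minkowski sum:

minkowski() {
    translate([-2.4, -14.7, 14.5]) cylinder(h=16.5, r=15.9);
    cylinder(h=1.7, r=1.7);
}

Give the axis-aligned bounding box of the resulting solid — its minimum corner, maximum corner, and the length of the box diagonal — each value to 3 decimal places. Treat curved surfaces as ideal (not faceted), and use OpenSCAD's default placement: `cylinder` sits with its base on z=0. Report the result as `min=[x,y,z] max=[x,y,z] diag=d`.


A = translate([-2.4, -14.7, 14.5]) cylinder(h=16.5, r=15.9) → bbox [-18.3,-30.6,14.5] .. [13.5,1.2,31]
B = cylinder(h=1.7, r=1.7) → bbox [-1.7,-1.7,0] .. [1.7,1.7,1.7]
lo = A.lo+B.lo = [-18.3-1.7, -30.6-1.7, 14.5+0] = [-20.000,-32.300,14.500]
hi = A.hi+B.hi = [13.5+1.7, 1.2+1.7, 31+1.7] = [15.200,2.900,32.700]
diag = √(35.2²+35.2²+18.2²) = √2809.32 = 53.003

min=[-20.000,-32.300,14.500] max=[15.200,2.900,32.700] diag=53.003


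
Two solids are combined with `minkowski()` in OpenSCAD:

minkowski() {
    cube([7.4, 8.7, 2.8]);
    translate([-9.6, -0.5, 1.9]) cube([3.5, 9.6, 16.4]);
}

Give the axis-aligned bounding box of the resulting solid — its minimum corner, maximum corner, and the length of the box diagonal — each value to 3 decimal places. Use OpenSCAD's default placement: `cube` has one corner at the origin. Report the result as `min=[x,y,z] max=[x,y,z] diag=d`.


min=[-9.600,-0.500,1.900] max=[1.300,17.800,21.100] diag=28.676

A = translate([-9.6, -0.5, 1.9]) cube([3.5, 9.6, 16.4]) → bbox [-9.6,-0.5,1.9] .. [-6.1,9.1,18.3]
B = cube([7.4, 8.7, 2.8]) → bbox [0,0,0] .. [7.4,8.7,2.8]
lo = A.lo+B.lo = [-9.6+0, -0.5+0, 1.9+0] = [-9.600,-0.500,1.900]
hi = A.hi+B.hi = [-6.1+7.4, 9.1+8.7, 18.3+2.8] = [1.300,17.800,21.100]
diag = √(10.9²+18.3²+19.2²) = √822.34 = 28.676


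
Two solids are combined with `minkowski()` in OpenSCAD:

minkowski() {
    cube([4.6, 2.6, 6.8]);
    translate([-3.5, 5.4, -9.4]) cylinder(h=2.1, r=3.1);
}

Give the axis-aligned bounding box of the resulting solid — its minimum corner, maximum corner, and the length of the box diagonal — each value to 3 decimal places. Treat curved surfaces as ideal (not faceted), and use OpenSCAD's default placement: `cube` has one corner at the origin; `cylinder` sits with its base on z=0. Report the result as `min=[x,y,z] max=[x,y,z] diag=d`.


A = translate([-3.5, 5.4, -9.4]) cylinder(h=2.1, r=3.1) → bbox [-6.6,2.3,-9.4] .. [-0.4,8.5,-7.3]
B = cube([4.6, 2.6, 6.8]) → bbox [0,0,0] .. [4.6,2.6,6.8]
lo = A.lo+B.lo = [-6.6+0, 2.3+0, -9.4+0] = [-6.600,2.300,-9.400]
hi = A.hi+B.hi = [-0.4+4.6, 8.5+2.6, -7.3+6.8] = [4.200,11.100,-0.500]
diag = √(10.8²+8.8²+8.9²) = √273.29 = 16.531

min=[-6.600,2.300,-9.400] max=[4.200,11.100,-0.500] diag=16.531


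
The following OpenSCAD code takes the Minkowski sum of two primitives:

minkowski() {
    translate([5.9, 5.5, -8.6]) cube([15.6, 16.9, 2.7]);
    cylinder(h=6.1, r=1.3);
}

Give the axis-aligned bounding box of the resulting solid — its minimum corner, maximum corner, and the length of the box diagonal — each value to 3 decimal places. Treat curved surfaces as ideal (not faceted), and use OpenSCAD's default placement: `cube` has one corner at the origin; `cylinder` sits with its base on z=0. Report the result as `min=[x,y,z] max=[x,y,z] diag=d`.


A = translate([5.9, 5.5, -8.6]) cube([15.6, 16.9, 2.7]) → bbox [5.9,5.5,-8.6] .. [21.5,22.4,-5.9]
B = cylinder(h=6.1, r=1.3) → bbox [-1.3,-1.3,0] .. [1.3,1.3,6.1]
lo = A.lo+B.lo = [5.9-1.3, 5.5-1.3, -8.6+0] = [4.600,4.200,-8.600]
hi = A.hi+B.hi = [21.5+1.3, 22.4+1.3, -5.9+6.1] = [22.800,23.700,0.200]
diag = √(18.2²+19.5²+8.8²) = √788.93 = 28.088

min=[4.600,4.200,-8.600] max=[22.800,23.700,0.200] diag=28.088


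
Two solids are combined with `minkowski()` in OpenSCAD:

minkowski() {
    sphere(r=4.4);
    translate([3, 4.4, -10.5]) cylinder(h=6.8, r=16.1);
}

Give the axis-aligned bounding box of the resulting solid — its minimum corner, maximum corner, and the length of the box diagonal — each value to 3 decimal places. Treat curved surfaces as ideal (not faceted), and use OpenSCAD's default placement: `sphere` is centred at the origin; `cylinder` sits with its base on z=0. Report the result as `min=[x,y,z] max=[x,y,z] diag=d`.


A = translate([3, 4.4, -10.5]) cylinder(h=6.8, r=16.1) → bbox [-13.1,-11.7,-10.5] .. [19.1,20.5,-3.7]
B = sphere(r=4.4) → bbox [-4.4,-4.4,-4.4] .. [4.4,4.4,4.4]
lo = A.lo+B.lo = [-13.1-4.4, -11.7-4.4, -10.5-4.4] = [-17.500,-16.100,-14.900]
hi = A.hi+B.hi = [19.1+4.4, 20.5+4.4, -3.7+4.4] = [23.500,24.900,0.700]
diag = √(41²+41²+15.6²) = √3605.36 = 60.045

min=[-17.500,-16.100,-14.900] max=[23.500,24.900,0.700] diag=60.045


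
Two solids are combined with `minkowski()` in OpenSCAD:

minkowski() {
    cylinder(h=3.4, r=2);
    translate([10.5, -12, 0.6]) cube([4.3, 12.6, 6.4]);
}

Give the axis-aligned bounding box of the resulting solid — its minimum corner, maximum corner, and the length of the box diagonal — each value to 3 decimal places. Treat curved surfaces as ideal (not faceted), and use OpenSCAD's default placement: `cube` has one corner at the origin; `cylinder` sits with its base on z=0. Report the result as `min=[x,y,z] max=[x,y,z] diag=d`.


min=[8.500,-14.000,0.600] max=[16.800,2.600,10.400] diag=20.988

A = translate([10.5, -12, 0.6]) cube([4.3, 12.6, 6.4]) → bbox [10.5,-12,0.6] .. [14.8,0.6,7]
B = cylinder(h=3.4, r=2) → bbox [-2,-2,0] .. [2,2,3.4]
lo = A.lo+B.lo = [10.5-2, -12-2, 0.6+0] = [8.500,-14.000,0.600]
hi = A.hi+B.hi = [14.8+2, 0.6+2, 7+3.4] = [16.800,2.600,10.400]
diag = √(8.3²+16.6²+9.8²) = √440.49 = 20.988


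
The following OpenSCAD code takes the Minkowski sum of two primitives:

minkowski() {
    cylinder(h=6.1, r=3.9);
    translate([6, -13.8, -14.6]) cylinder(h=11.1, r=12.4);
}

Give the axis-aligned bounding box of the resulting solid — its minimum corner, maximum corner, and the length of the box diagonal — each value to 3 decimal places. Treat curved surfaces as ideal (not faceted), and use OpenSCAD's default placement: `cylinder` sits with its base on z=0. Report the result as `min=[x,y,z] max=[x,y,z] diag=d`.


A = translate([6, -13.8, -14.6]) cylinder(h=11.1, r=12.4) → bbox [-6.4,-26.2,-14.6] .. [18.4,-1.4,-3.5]
B = cylinder(h=6.1, r=3.9) → bbox [-3.9,-3.9,0] .. [3.9,3.9,6.1]
lo = A.lo+B.lo = [-6.4-3.9, -26.2-3.9, -14.6+0] = [-10.300,-30.100,-14.600]
hi = A.hi+B.hi = [18.4+3.9, -1.4+3.9, -3.5+6.1] = [22.300,2.500,2.600]
diag = √(32.6²+32.6²+17.2²) = √2421.36 = 49.207

min=[-10.300,-30.100,-14.600] max=[22.300,2.500,2.600] diag=49.207


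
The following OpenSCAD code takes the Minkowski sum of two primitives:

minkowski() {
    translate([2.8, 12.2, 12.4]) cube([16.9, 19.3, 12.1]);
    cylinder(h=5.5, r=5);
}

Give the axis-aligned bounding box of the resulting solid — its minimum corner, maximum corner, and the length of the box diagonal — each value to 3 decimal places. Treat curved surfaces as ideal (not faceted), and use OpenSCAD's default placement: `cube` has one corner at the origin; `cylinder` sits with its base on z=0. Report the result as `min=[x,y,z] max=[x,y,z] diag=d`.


min=[-2.200,7.200,12.400] max=[24.700,36.500,30.000] diag=43.496

A = translate([2.8, 12.2, 12.4]) cube([16.9, 19.3, 12.1]) → bbox [2.8,12.2,12.4] .. [19.7,31.5,24.5]
B = cylinder(h=5.5, r=5) → bbox [-5,-5,0] .. [5,5,5.5]
lo = A.lo+B.lo = [2.8-5, 12.2-5, 12.4+0] = [-2.200,7.200,12.400]
hi = A.hi+B.hi = [19.7+5, 31.5+5, 24.5+5.5] = [24.700,36.500,30.000]
diag = √(26.9²+29.3²+17.6²) = √1891.86 = 43.496


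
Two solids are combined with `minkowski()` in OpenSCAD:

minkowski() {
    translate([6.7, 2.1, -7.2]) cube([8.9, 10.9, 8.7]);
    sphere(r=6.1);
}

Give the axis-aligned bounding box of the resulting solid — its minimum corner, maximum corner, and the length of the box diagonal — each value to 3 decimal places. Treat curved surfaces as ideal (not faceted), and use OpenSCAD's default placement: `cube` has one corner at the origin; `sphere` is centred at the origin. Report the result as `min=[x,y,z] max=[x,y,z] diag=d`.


A = translate([6.7, 2.1, -7.2]) cube([8.9, 10.9, 8.7]) → bbox [6.7,2.1,-7.2] .. [15.6,13,1.5]
B = sphere(r=6.1) → bbox [-6.1,-6.1,-6.1] .. [6.1,6.1,6.1]
lo = A.lo+B.lo = [6.7-6.1, 2.1-6.1, -7.2-6.1] = [0.600,-4.000,-13.300]
hi = A.hi+B.hi = [15.6+6.1, 13+6.1, 1.5+6.1] = [21.700,19.100,7.600]
diag = √(21.1²+23.1²+20.9²) = √1415.63 = 37.625

min=[0.600,-4.000,-13.300] max=[21.700,19.100,7.600] diag=37.625


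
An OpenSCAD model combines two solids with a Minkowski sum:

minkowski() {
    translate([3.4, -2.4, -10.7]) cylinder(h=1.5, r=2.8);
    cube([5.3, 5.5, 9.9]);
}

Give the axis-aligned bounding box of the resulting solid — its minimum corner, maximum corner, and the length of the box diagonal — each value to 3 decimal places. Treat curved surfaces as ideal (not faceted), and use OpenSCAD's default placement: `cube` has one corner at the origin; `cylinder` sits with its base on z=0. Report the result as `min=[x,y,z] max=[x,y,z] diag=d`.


min=[0.600,-5.200,-10.700] max=[11.500,5.900,0.700] diag=19.287

A = translate([3.4, -2.4, -10.7]) cylinder(h=1.5, r=2.8) → bbox [0.6,-5.2,-10.7] .. [6.2,0.4,-9.2]
B = cube([5.3, 5.5, 9.9]) → bbox [0,0,0] .. [5.3,5.5,9.9]
lo = A.lo+B.lo = [0.6+0, -5.2+0, -10.7+0] = [0.600,-5.200,-10.700]
hi = A.hi+B.hi = [6.2+5.3, 0.4+5.5, -9.2+9.9] = [11.500,5.900,0.700]
diag = √(10.9²+11.1²+11.4²) = √371.98 = 19.287


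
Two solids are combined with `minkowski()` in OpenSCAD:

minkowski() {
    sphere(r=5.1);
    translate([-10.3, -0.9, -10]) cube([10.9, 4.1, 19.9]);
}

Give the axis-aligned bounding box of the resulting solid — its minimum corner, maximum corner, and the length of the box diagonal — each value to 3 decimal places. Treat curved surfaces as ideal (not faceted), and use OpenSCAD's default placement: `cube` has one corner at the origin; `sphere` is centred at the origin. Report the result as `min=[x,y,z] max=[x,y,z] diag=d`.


min=[-15.400,-6.000,-15.100] max=[5.700,8.300,15.000] diag=39.442

A = translate([-10.3, -0.9, -10]) cube([10.9, 4.1, 19.9]) → bbox [-10.3,-0.9,-10] .. [0.6,3.2,9.9]
B = sphere(r=5.1) → bbox [-5.1,-5.1,-5.1] .. [5.1,5.1,5.1]
lo = A.lo+B.lo = [-10.3-5.1, -0.9-5.1, -10-5.1] = [-15.400,-6.000,-15.100]
hi = A.hi+B.hi = [0.6+5.1, 3.2+5.1, 9.9+5.1] = [5.700,8.300,15.000]
diag = √(21.1²+14.3²+30.1²) = √1555.71 = 39.442


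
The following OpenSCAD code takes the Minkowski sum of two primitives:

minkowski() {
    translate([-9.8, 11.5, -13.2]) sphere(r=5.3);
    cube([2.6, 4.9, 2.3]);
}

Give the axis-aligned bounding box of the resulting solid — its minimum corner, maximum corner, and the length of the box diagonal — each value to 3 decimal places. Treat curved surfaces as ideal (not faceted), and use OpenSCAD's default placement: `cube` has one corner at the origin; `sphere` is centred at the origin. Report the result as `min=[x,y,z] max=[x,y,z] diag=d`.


A = translate([-9.8, 11.5, -13.2]) sphere(r=5.3) → bbox [-15.1,6.2,-18.5] .. [-4.5,16.8,-7.9]
B = cube([2.6, 4.9, 2.3]) → bbox [0,0,0] .. [2.6,4.9,2.3]
lo = A.lo+B.lo = [-15.1+0, 6.2+0, -18.5+0] = [-15.100,6.200,-18.500]
hi = A.hi+B.hi = [-4.5+2.6, 16.8+4.9, -7.9+2.3] = [-1.900,21.700,-5.600]
diag = √(13.2²+15.5²+12.9²) = √580.9 = 24.102

min=[-15.100,6.200,-18.500] max=[-1.900,21.700,-5.600] diag=24.102


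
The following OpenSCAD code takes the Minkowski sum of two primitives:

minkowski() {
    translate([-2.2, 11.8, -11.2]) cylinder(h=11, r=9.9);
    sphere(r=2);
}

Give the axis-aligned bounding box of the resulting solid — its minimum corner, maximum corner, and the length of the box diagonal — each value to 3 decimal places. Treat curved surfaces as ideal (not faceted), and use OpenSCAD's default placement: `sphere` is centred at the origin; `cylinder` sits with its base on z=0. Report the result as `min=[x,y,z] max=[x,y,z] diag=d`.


min=[-14.100,-0.100,-13.200] max=[9.700,23.700,1.800] diag=36.849

A = translate([-2.2, 11.8, -11.2]) cylinder(h=11, r=9.9) → bbox [-12.1,1.9,-11.2] .. [7.7,21.7,-0.2]
B = sphere(r=2) → bbox [-2,-2,-2] .. [2,2,2]
lo = A.lo+B.lo = [-12.1-2, 1.9-2, -11.2-2] = [-14.100,-0.100,-13.200]
hi = A.hi+B.hi = [7.7+2, 21.7+2, -0.2+2] = [9.700,23.700,1.800]
diag = √(23.8²+23.8²+15²) = √1357.88 = 36.849


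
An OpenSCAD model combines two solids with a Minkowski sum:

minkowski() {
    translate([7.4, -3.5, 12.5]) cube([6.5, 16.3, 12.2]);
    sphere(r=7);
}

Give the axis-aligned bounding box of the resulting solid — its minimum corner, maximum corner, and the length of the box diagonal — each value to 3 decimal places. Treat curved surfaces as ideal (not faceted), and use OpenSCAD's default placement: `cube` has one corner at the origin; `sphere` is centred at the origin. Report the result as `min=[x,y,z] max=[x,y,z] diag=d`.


min=[0.400,-10.500,5.500] max=[20.900,19.800,31.700] diag=44.998

A = translate([7.4, -3.5, 12.5]) cube([6.5, 16.3, 12.2]) → bbox [7.4,-3.5,12.5] .. [13.9,12.8,24.7]
B = sphere(r=7) → bbox [-7,-7,-7] .. [7,7,7]
lo = A.lo+B.lo = [7.4-7, -3.5-7, 12.5-7] = [0.400,-10.500,5.500]
hi = A.hi+B.hi = [13.9+7, 12.8+7, 24.7+7] = [20.900,19.800,31.700]
diag = √(20.5²+30.3²+26.2²) = √2024.78 = 44.998


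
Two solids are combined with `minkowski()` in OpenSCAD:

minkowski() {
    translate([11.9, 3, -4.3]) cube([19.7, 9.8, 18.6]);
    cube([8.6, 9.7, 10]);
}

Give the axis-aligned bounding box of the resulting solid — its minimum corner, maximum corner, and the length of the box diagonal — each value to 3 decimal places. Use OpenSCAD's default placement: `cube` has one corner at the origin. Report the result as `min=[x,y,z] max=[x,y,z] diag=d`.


min=[11.900,3.000,-4.300] max=[40.200,22.500,24.300] diag=44.711

A = translate([11.9, 3, -4.3]) cube([19.7, 9.8, 18.6]) → bbox [11.9,3,-4.3] .. [31.6,12.8,14.3]
B = cube([8.6, 9.7, 10]) → bbox [0,0,0] .. [8.6,9.7,10]
lo = A.lo+B.lo = [11.9+0, 3+0, -4.3+0] = [11.900,3.000,-4.300]
hi = A.hi+B.hi = [31.6+8.6, 12.8+9.7, 14.3+10] = [40.200,22.500,24.300]
diag = √(28.3²+19.5²+28.6²) = √1999.1 = 44.711


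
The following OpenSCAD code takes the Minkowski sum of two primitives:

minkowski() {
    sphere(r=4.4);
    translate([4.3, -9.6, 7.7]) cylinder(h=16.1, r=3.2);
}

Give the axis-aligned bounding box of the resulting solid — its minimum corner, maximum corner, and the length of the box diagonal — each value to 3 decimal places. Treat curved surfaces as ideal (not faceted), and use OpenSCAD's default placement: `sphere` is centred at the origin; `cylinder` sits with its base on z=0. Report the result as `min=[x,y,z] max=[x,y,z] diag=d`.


min=[-3.300,-17.200,3.300] max=[11.900,-2.000,28.200] diag=32.895

A = translate([4.3, -9.6, 7.7]) cylinder(h=16.1, r=3.2) → bbox [1.1,-12.8,7.7] .. [7.5,-6.4,23.8]
B = sphere(r=4.4) → bbox [-4.4,-4.4,-4.4] .. [4.4,4.4,4.4]
lo = A.lo+B.lo = [1.1-4.4, -12.8-4.4, 7.7-4.4] = [-3.300,-17.200,3.300]
hi = A.hi+B.hi = [7.5+4.4, -6.4+4.4, 23.8+4.4] = [11.900,-2.000,28.200]
diag = √(15.2²+15.2²+24.9²) = √1082.09 = 32.895


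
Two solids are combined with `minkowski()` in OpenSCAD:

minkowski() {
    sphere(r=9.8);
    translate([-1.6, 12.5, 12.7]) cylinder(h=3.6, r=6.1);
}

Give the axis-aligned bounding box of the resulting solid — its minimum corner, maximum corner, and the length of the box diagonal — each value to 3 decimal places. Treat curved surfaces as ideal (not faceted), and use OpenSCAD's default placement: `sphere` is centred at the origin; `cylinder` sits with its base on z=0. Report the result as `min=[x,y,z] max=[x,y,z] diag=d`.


A = translate([-1.6, 12.5, 12.7]) cylinder(h=3.6, r=6.1) → bbox [-7.7,6.4,12.7] .. [4.5,18.6,16.3]
B = sphere(r=9.8) → bbox [-9.8,-9.8,-9.8] .. [9.8,9.8,9.8]
lo = A.lo+B.lo = [-7.7-9.8, 6.4-9.8, 12.7-9.8] = [-17.500,-3.400,2.900]
hi = A.hi+B.hi = [4.5+9.8, 18.6+9.8, 16.3+9.8] = [14.300,28.400,26.100]
diag = √(31.8²+31.8²+23.2²) = √2560.72 = 50.604

min=[-17.500,-3.400,2.900] max=[14.300,28.400,26.100] diag=50.604


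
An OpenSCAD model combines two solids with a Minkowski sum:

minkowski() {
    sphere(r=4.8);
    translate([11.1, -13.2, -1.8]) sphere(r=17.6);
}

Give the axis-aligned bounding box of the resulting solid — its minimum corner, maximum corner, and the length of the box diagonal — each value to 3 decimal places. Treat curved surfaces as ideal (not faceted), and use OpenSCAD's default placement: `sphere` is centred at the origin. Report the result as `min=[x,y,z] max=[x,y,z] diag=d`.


min=[-11.300,-35.600,-24.200] max=[33.500,9.200,20.600] diag=77.596

A = translate([11.1, -13.2, -1.8]) sphere(r=17.6) → bbox [-6.5,-30.8,-19.4] .. [28.7,4.4,15.8]
B = sphere(r=4.8) → bbox [-4.8,-4.8,-4.8] .. [4.8,4.8,4.8]
lo = A.lo+B.lo = [-6.5-4.8, -30.8-4.8, -19.4-4.8] = [-11.300,-35.600,-24.200]
hi = A.hi+B.hi = [28.7+4.8, 4.4+4.8, 15.8+4.8] = [33.500,9.200,20.600]
diag = √(44.8²+44.8²+44.8²) = √6021.12 = 77.596


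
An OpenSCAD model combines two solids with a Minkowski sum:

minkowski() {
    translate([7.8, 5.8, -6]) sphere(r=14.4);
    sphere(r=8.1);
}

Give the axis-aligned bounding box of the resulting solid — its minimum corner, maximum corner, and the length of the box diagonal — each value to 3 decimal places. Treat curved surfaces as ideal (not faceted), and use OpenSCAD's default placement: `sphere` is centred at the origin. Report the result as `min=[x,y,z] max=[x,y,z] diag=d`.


A = translate([7.8, 5.8, -6]) sphere(r=14.4) → bbox [-6.6,-8.6,-20.4] .. [22.2,20.2,8.4]
B = sphere(r=8.1) → bbox [-8.1,-8.1,-8.1] .. [8.1,8.1,8.1]
lo = A.lo+B.lo = [-6.6-8.1, -8.6-8.1, -20.4-8.1] = [-14.700,-16.700,-28.500]
hi = A.hi+B.hi = [22.2+8.1, 20.2+8.1, 8.4+8.1] = [30.300,28.300,16.500]
diag = √(45²+45²+45²) = √6075 = 77.942

min=[-14.700,-16.700,-28.500] max=[30.300,28.300,16.500] diag=77.942


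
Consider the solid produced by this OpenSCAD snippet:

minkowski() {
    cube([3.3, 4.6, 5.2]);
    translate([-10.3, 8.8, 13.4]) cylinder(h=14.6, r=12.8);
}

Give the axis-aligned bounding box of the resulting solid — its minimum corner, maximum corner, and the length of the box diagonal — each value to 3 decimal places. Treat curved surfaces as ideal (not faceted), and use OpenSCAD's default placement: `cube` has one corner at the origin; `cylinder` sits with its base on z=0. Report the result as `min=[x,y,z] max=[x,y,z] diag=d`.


A = translate([-10.3, 8.8, 13.4]) cylinder(h=14.6, r=12.8) → bbox [-23.1,-4,13.4] .. [2.5,21.6,28]
B = cube([3.3, 4.6, 5.2]) → bbox [0,0,0] .. [3.3,4.6,5.2]
lo = A.lo+B.lo = [-23.1+0, -4+0, 13.4+0] = [-23.100,-4.000,13.400]
hi = A.hi+B.hi = [2.5+3.3, 21.6+4.6, 28+5.2] = [5.800,26.200,33.200]
diag = √(28.9²+30.2²+19.8²) = √2139.29 = 46.252

min=[-23.100,-4.000,13.400] max=[5.800,26.200,33.200] diag=46.252
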